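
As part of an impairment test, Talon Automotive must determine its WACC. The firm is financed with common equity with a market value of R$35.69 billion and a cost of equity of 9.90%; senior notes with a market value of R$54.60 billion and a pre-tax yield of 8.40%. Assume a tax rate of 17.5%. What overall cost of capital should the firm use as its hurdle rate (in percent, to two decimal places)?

Total capital V = 35.69 + 54.6 = 90.29.
Equity: weight = 35.69/90.29 = 0.3953; cost = 9.9%.
Senior notes: weight = 54.6/90.29 = 0.6047; after-tax cost = 8.4% × (1 − 17.5%) = 6.9300%.
WACC = 0.3953 × 9.9000% + 0.6047 × 6.9300% = 8.1040%.

8.10%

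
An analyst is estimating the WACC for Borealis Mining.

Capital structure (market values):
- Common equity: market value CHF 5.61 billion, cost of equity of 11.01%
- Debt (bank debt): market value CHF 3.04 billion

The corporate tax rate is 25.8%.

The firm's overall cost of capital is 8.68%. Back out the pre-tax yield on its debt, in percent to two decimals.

5.90%

Total capital V = 5.61 + 3.04 = 8.65.
Equity weight = 5.61/8.65 = 0.6486.
Bank debt weight = 3.04/8.65 = 0.3514.
Equity contribution = 0.6486 × 11.01% = 7.1406%.
Remaining for debt = 8.68% − 7.1406% = 1.5394%.
Rd × (1 − 25.8%) × 0.3514 = 1.5394%  ⇒  Rd = 5.9033%.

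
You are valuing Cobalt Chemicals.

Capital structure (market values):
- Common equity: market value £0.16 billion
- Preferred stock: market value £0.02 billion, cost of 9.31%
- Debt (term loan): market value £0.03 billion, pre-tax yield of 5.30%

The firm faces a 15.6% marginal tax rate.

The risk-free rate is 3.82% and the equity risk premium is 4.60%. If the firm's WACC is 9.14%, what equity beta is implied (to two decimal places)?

1.34

Total capital V = 0.16 + 0.02 + 0.03 = 0.21.
Equity weight = 0.16/0.21 = 0.7619.
Preferred weight = 0.02/0.21 = 0.0952.
Term loan weight = 0.03/0.21 = 0.1429.
Debt contribution = 0.1429 × 5.3% × (1 − 15.6%) = 0.6390%.
Preferred contribution = 0.0952 × 9.31% = 0.8867%.
Required equity contribution = 9.14% − 1.5257% = 7.6143%  ⇒  Re = 9.9938%.
CAPM: 9.9938% = 3.82% + β × 4.6%  ⇒  β = 1.3421.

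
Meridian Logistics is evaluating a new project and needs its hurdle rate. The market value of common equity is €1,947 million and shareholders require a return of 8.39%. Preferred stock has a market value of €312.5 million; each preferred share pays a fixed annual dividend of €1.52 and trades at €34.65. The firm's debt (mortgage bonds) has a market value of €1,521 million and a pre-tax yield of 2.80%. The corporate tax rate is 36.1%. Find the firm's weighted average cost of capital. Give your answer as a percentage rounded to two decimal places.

Cost of preferred: Rp = 1.52 / 34.65 = 4.3867%.
Total capital V = 1947 + 312.5 + 1521 = 3780.5.
Equity: weight = 1947/3780.5 = 0.5150; cost = 8.39%.
Preferred: weight = 312.5/3780.5 = 0.0827; cost = 4.3867%.
Mortgage bonds: weight = 1521/3780.5 = 0.4023; after-tax cost = 2.8% × (1 − 36.1%) = 1.7892%.
WACC = 0.5150 × 8.3900% + 0.0827 × 4.3867% + 0.4023 × 1.7892% = 5.4034%.

5.40%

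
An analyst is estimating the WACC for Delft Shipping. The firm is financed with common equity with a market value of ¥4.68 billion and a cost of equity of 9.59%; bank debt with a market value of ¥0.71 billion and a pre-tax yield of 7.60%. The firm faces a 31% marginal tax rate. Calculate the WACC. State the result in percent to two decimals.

Total capital V = 4.68 + 0.71 = 5.39.
Equity: weight = 4.68/5.39 = 0.8683; cost = 9.59%.
Bank debt: weight = 0.71/5.39 = 0.1317; after-tax cost = 7.6% × (1 − 31%) = 5.2440%.
WACC = 0.8683 × 9.5900% + 0.1317 × 5.2440% = 9.0175%.

9.02%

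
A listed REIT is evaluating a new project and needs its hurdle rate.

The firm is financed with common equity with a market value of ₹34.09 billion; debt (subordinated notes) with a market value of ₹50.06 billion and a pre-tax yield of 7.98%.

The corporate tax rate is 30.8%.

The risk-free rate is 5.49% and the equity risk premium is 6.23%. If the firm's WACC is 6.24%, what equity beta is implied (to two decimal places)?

0.29

Total capital V = 34.09 + 50.06 = 84.15.
Equity weight = 34.09/84.15 = 0.4051.
Subordinated notes weight = 50.06/84.15 = 0.5949.
Debt contribution = 0.5949 × 7.98% × (1 − 30.8%) = 3.2851%.
Required equity contribution = 6.24% − 3.2851% = 2.9549%  ⇒  Re = 7.2941%.
CAPM: 7.2941% = 5.49% + β × 6.23%  ⇒  β = 0.2896.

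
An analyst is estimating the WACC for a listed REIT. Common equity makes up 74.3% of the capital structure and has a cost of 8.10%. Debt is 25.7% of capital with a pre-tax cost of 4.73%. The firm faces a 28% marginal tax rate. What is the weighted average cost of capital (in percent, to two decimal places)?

After-tax cost of debt = 4.73% × (1 − 28%) = 3.4056%.
WACC = 0.743 × 8.1000% + 0.257 × 3.4056% = 6.8935%.

6.89%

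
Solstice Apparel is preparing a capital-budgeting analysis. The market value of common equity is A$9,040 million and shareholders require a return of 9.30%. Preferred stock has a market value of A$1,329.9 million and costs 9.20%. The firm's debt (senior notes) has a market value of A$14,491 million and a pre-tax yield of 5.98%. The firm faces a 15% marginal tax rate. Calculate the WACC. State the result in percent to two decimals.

Total capital V = 9040 + 1329.9 + 14491 = 24860.9.
Equity: weight = 9040/24860.9 = 0.3636; cost = 9.3%.
Preferred: weight = 1329.9/24860.9 = 0.0535; cost = 9.2%.
Senior notes: weight = 14491/24860.9 = 0.5829; after-tax cost = 5.98% × (1 − 15%) = 5.0830%.
WACC = 0.3636 × 9.3000% + 0.0535 × 9.2000% + 0.5829 × 5.0830% = 6.8366%.

6.84%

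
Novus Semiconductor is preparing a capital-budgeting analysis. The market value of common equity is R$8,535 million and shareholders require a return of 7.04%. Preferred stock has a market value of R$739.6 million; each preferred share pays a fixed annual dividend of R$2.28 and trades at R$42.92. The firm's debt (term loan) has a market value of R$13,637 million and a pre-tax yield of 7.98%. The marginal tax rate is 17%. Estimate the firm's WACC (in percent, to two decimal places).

Cost of preferred: Rp = 2.28 / 42.92 = 5.3122%.
Total capital V = 8535 + 739.6 + 13637 = 22911.6.
Equity: weight = 8535/22911.6 = 0.3725; cost = 7.04%.
Preferred: weight = 739.6/22911.6 = 0.0323; cost = 5.3122%.
Term loan: weight = 13637/22911.6 = 0.5952; after-tax cost = 7.98% × (1 − 17%) = 6.6234%.
WACC = 0.3725 × 7.0400% + 0.0323 × 5.3122% + 0.5952 × 6.6234% = 6.7363%.

6.74%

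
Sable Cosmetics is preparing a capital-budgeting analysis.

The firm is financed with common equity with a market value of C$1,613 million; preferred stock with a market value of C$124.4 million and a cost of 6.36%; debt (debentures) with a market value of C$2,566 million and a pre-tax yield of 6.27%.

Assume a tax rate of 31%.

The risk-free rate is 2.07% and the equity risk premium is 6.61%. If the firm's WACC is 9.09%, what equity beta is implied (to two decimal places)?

Total capital V = 1613 + 124.4 + 2566 = 4303.4.
Equity weight = 1613/4303.4 = 0.3748.
Preferred weight = 124.4/4303.4 = 0.0289.
Debentures weight = 2566/4303.4 = 0.5963.
Debt contribution = 0.5963 × 6.27% × (1 − 31%) = 2.5797%.
Preferred contribution = 0.0289 × 6.36% = 0.1839%.
Required equity contribution = 9.09% − 2.7635% = 6.3265%  ⇒  Re = 16.8788%.
CAPM: 16.8788% = 2.07% + β × 6.61%  ⇒  β = 2.2404.

2.24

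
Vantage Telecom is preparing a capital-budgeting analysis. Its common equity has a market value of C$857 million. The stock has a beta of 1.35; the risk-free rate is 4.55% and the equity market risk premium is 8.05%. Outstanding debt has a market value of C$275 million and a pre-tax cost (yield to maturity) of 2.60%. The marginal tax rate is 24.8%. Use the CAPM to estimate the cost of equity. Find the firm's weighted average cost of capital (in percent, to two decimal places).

Cost of equity via CAPM: Re = 4.55% + 1.35 × 8.05% = 15.4175%.
Total capital V = 857 + 275 = 1132.
Equity: weight = 857/1132 = 0.7571; cost = 15.4175%.
Debt: weight = 275/1132 = 0.2429; after-tax cost = 2.6% × (1 − 24.8%) = 1.9552%.
WACC = 0.7571 × 15.4175% + 0.2429 × 1.9552% = 12.1471%.

12.15%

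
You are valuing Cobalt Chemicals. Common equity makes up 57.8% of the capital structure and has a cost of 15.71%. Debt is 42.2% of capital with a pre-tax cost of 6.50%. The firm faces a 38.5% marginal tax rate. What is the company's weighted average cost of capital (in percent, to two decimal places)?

10.77%

After-tax cost of debt = 6.5% × (1 − 38.5%) = 3.9975%.
WACC = 0.578 × 15.7100% + 0.422 × 3.9975% = 10.7673%.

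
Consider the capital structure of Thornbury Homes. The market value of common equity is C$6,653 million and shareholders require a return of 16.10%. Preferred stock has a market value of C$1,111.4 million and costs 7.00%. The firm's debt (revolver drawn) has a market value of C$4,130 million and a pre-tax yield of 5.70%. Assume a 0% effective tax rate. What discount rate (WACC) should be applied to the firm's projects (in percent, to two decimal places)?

11.64%

Total capital V = 6653 + 1111.4 + 4130 = 11894.4.
Equity: weight = 6653/11894.4 = 0.5593; cost = 16.1%.
Preferred: weight = 1111.4/11894.4 = 0.0934; cost = 7%.
Revolver drawn: weight = 4130/11894.4 = 0.3472; after-tax cost = 5.7% × (1 − 0%) = 5.7000%.
WACC = 0.5593 × 16.1000% + 0.0934 × 7.0000% + 0.3472 × 5.7000% = 11.6386%.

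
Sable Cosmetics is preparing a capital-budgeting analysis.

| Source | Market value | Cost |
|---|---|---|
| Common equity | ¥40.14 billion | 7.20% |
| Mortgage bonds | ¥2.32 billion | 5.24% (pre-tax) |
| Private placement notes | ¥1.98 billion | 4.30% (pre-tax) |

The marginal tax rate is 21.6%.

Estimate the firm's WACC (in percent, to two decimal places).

Total capital V = 40.14 + 2.32 + 1.98 = 44.44.
Equity: weight = 40.14/44.44 = 0.9032; cost = 7.2%.
Mortgage bonds: weight = 2.32/44.44 = 0.0522; after-tax cost = 5.24% × (1 − 21.6%) = 4.1082%.
Private placement notes: weight = 1.98/44.44 = 0.0446; after-tax cost = 4.3% × (1 − 21.6%) = 3.3712%.
WACC = 0.9032 × 7.2000% + 0.0522 × 4.1082% + 0.0446 × 3.3712% = 6.8680%.

6.87%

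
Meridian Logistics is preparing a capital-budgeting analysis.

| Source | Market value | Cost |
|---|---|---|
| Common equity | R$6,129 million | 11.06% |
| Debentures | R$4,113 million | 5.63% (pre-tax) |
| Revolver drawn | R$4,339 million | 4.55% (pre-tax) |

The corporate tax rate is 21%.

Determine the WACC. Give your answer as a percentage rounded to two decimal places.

6.97%

Total capital V = 6129 + 4113 + 4339 = 14581.
Equity: weight = 6129/14581 = 0.4203; cost = 11.06%.
Debentures: weight = 4113/14581 = 0.2821; after-tax cost = 5.63% × (1 − 21%) = 4.4477%.
Revolver drawn: weight = 4339/14581 = 0.2976; after-tax cost = 4.55% × (1 − 21%) = 3.5945%.
WACC = 0.4203 × 11.0600% + 0.2821 × 4.4477% + 0.2976 × 3.5945% = 6.9732%.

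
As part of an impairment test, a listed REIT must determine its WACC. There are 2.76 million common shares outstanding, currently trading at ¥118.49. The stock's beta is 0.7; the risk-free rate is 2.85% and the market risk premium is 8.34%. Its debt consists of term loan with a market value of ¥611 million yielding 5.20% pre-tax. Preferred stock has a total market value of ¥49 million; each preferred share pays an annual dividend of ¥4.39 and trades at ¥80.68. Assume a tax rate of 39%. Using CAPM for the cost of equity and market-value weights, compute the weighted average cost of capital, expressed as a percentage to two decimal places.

5.11%

Cost of equity via CAPM: Re = 2.85% + 0.7 × 8.34% = 8.6880%.
Cost of preferred: Rp = 4.39 / 80.68 = 5.4412%.
Market value of equity E = 118.49 × 2.76m = 327.0324m.
Total capital V = 327.0324 + 49 + 611 = 987.0324.
Equity: weight = 327.0324/987.0324 = 0.3313; cost = 8.688%.
Preferred: weight = 49/987.0324 = 0.0496; cost = 5.4412%.
Term loan: weight = 611/987.0324 = 0.6190; after-tax cost = 5.2% × (1 − 39%) = 3.1720%.
WACC = 0.3313 × 8.6880% + 0.0496 × 5.4412% + 0.6190 × 3.1720% = 5.1123%.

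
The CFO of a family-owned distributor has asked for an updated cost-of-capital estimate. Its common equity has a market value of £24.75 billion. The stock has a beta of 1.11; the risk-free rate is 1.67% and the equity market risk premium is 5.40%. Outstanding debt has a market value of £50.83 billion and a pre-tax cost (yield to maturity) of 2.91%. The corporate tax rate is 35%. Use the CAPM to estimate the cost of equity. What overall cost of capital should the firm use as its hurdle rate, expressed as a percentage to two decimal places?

Cost of equity via CAPM: Re = 1.67% + 1.11 × 5.4% = 7.6640%.
Total capital V = 24.75 + 50.83 = 75.58.
Equity: weight = 24.75/75.58 = 0.3275; cost = 7.664%.
Debt: weight = 50.83/75.58 = 0.6725; after-tax cost = 2.91% × (1 − 35%) = 1.8915%.
WACC = 0.3275 × 7.6640% + 0.6725 × 1.8915% = 3.7818%.

3.78%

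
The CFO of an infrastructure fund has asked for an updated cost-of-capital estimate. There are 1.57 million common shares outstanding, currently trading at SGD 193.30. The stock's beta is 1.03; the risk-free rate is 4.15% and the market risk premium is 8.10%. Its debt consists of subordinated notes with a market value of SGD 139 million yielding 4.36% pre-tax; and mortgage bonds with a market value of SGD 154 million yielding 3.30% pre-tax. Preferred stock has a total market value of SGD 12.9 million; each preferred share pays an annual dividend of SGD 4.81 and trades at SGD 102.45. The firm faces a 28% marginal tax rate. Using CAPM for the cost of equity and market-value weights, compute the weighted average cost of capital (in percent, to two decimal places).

7.64%

Cost of equity via CAPM: Re = 4.15% + 1.03 × 8.1% = 12.4930%.
Cost of preferred: Rp = 4.81 / 102.45 = 4.6950%.
Market value of equity E = 193.3 × 1.57m = 303.481m.
Total capital V = 303.481 + 12.9 + 139 + 154 = 609.381.
Equity: weight = 303.481/609.381 = 0.4980; cost = 12.493%.
Preferred: weight = 12.9/609.381 = 0.0212; cost = 4.695%.
Subordinated notes: weight = 139/609.381 = 0.2281; after-tax cost = 4.36% × (1 − 28%) = 3.1392%.
Mortgage bonds: weight = 154/609.381 = 0.2527; after-tax cost = 3.3% × (1 − 28%) = 2.3760%.
WACC = 0.4980 × 12.4930% + 0.0212 × 4.6950% + 0.2281 × 3.1392% + 0.2527 × 2.3760% = 7.6376%.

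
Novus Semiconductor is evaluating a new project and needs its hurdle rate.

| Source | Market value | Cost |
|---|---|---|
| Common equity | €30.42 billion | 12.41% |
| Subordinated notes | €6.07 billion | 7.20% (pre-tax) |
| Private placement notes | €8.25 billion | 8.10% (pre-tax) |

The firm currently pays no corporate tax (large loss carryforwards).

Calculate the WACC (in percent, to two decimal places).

Total capital V = 30.42 + 6.07 + 8.25 = 44.74.
Equity: weight = 30.42/44.74 = 0.6799; cost = 12.41%.
Subordinated notes: weight = 6.07/44.74 = 0.1357; after-tax cost = 7.2% × (1 − 0%) = 7.2000%.
Private placement notes: weight = 8.25/44.74 = 0.1844; after-tax cost = 8.1% × (1 − 0%) = 8.1000%.
WACC = 0.6799 × 12.4100% + 0.1357 × 7.2000% + 0.1844 × 8.1000% = 10.9084%.

10.91%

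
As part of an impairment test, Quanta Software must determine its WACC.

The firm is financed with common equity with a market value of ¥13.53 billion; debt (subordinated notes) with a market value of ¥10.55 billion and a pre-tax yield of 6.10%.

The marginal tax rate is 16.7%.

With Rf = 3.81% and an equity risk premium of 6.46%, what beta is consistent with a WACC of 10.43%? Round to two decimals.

1.67

Total capital V = 13.53 + 10.55 = 24.08.
Equity weight = 13.53/24.08 = 0.5619.
Subordinated notes weight = 10.55/24.08 = 0.4381.
Debt contribution = 0.4381 × 6.1% × (1 − 16.7%) = 2.2262%.
Required equity contribution = 10.43% − 2.2262% = 8.2038%  ⇒  Re = 14.6006%.
CAPM: 14.6006% = 3.81% + β × 6.46%  ⇒  β = 1.6704.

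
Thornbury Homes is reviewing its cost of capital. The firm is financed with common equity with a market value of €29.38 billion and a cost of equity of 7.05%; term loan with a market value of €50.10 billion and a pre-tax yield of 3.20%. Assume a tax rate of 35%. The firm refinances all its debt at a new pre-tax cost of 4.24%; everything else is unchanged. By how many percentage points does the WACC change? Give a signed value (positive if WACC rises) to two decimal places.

Current WACC:
Total capital V = 29.38 + 50.1 = 79.48.
Equity: weight = 29.38/79.48 = 0.3697; cost = 7.05%.
Term loan: weight = 50.1/79.48 = 0.6303; after-tax cost = 3.2% × (1 − 35%) = 2.0800%.
WACC = 0.3697 × 7.0500% + 0.6303 × 2.0800% = 3.9172%.
After the change:
Total capital V = 29.38 + 50.1 = 79.48.
Equity: weight = 29.38/79.48 = 0.3697; cost = 7.05%.
Term loan: weight = 50.1/79.48 = 0.6303; after-tax cost = 4.24% × (1 − 35%) = 2.7560%.
WACC = 0.3697 × 7.0500% + 0.6303 × 2.7560% = 4.3433%.
Change in WACC = 4.3433% − 3.9172% = 0.4261 pp.

+0.43 pp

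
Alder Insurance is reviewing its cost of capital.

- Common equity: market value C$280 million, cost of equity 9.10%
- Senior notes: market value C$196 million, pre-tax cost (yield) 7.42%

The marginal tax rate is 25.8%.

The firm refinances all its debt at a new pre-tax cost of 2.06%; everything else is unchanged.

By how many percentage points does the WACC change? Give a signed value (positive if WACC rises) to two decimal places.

-1.64 pp

Current WACC:
Total capital V = 280 + 196 = 476.
Equity: weight = 280/476 = 0.5882; cost = 9.1%.
Senior notes: weight = 196/476 = 0.4118; after-tax cost = 7.42% × (1 − 25.8%) = 5.5056%.
WACC = 0.5882 × 9.1000% + 0.4118 × 5.5056% = 7.6200%.
After the change:
Total capital V = 280 + 196 = 476.
Equity: weight = 280/476 = 0.5882; cost = 9.1%.
Senior notes: weight = 196/476 = 0.4118; after-tax cost = 2.06% × (1 − 25.8%) = 1.5285%.
WACC = 0.5882 × 9.1000% + 0.4118 × 1.5285% = 5.9823%.
Change in WACC = 5.9823% − 7.6200% = -1.6376 pp.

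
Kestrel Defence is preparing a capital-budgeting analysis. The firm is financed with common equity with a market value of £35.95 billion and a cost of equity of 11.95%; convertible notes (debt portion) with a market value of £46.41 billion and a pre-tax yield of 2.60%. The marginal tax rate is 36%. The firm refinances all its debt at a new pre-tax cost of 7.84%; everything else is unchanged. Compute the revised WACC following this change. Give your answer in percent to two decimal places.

8.04%

After the change:
Total capital V = 35.95 + 46.41 = 82.36.
Equity: weight = 35.95/82.36 = 0.4365; cost = 11.95%.
Convertible notes (debt portion): weight = 46.41/82.36 = 0.5635; after-tax cost = 7.84% × (1 − 36%) = 5.0176%.
WACC = 0.4365 × 11.9500% + 0.5635 × 5.0176% = 8.0436%.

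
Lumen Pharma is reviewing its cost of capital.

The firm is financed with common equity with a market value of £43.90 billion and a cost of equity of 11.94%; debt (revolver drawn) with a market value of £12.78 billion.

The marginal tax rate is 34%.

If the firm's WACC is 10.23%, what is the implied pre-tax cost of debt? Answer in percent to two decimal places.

Total capital V = 43.9 + 12.78 = 56.68.
Equity weight = 43.9/56.68 = 0.7745.
Revolver drawn weight = 12.78/56.68 = 0.2255.
Equity contribution = 0.7745 × 11.94% = 9.2478%.
Remaining for debt = 10.23% − 9.2478% = 0.9822%.
Rd × (1 − 34%) × 0.2255 = 0.9822%  ⇒  Rd = 6.6001%.

6.60%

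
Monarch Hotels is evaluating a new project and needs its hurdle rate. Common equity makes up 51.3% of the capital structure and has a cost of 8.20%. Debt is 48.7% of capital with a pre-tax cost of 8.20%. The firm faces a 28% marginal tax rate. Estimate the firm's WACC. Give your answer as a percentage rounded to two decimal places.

7.08%

After-tax cost of debt = 8.2% × (1 − 28%) = 5.9040%.
WACC = 0.513 × 8.2000% + 0.487 × 5.9040% = 7.0818%.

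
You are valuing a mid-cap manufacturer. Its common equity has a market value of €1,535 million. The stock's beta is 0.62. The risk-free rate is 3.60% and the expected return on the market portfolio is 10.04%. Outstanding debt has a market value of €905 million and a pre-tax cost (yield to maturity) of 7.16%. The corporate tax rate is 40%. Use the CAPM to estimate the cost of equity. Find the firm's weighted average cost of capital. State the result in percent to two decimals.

6.37%

Market risk premium = 10.04% − 3.6% = 6.44%.
Cost of equity via CAPM: Re = 3.6% + 0.62 × 6.44% = 7.5928%.
Total capital V = 1535 + 905 = 2440.
Equity: weight = 1535/2440 = 0.6291; cost = 7.5928%.
Debt: weight = 905/2440 = 0.3709; after-tax cost = 7.16% × (1 − 40%) = 4.2960%.
WACC = 0.6291 × 7.5928% + 0.3709 × 4.2960% = 6.3700%.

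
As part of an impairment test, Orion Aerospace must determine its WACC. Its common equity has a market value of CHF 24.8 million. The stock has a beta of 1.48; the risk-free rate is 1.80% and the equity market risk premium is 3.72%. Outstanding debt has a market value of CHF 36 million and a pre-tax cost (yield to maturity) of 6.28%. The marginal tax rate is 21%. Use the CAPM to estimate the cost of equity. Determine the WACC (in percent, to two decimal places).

Cost of equity via CAPM: Re = 1.8% + 1.48 × 3.72% = 7.3056%.
Total capital V = 24.8 + 36 = 60.8.
Equity: weight = 24.8/60.8 = 0.4079; cost = 7.3056%.
Debt: weight = 36/60.8 = 0.5921; after-tax cost = 6.28% × (1 − 21%) = 4.9612%.
WACC = 0.4079 × 7.3056% + 0.5921 × 4.9612% = 5.9175%.

5.92%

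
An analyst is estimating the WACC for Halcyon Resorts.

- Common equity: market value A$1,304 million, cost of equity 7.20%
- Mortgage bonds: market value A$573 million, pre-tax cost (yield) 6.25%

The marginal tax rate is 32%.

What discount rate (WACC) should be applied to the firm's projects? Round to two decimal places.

Total capital V = 1304 + 573 = 1877.
Equity: weight = 1304/1877 = 0.6947; cost = 7.2%.
Mortgage bonds: weight = 573/1877 = 0.3053; after-tax cost = 6.25% × (1 − 32%) = 4.2500%.
WACC = 0.6947 × 7.2000% + 0.3053 × 4.2500% = 6.2994%.

6.30%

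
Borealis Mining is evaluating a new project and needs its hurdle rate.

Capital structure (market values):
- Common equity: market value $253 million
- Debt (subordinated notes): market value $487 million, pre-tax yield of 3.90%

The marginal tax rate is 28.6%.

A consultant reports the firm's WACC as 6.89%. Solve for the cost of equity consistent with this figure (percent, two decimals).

14.79%

Total capital V = 253 + 487 = 740.
Equity weight = 253/740 = 0.3419.
Subordinated notes weight = 487/740 = 0.6581.
Debt contribution = 0.6581 × 3.9% × (1 − 28.6%) = 1.8326%.
Required equity contribution = 6.89% − 1.8326% = 5.0574%.
Re = 5.0574% / 0.3419 = 14.7925%.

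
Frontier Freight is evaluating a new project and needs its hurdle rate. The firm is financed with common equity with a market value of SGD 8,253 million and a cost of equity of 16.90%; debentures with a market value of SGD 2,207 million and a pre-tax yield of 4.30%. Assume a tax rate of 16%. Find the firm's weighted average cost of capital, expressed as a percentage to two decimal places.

14.10%

Total capital V = 8253 + 2207 = 10460.
Equity: weight = 8253/10460 = 0.7890; cost = 16.9%.
Debentures: weight = 2207/10460 = 0.2110; after-tax cost = 4.3% × (1 − 16%) = 3.6120%.
WACC = 0.7890 × 16.9000% + 0.2110 × 3.6120% = 14.0963%.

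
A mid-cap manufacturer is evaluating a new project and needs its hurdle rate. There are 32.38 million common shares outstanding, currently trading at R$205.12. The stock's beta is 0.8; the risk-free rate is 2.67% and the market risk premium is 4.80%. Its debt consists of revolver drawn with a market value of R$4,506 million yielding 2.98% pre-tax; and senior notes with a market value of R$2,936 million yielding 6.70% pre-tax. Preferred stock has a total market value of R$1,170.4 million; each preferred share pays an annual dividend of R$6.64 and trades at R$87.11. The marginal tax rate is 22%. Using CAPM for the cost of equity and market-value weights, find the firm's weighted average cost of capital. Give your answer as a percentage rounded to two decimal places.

5.11%

Cost of equity via CAPM: Re = 2.67% + 0.8 × 4.8% = 6.5100%.
Cost of preferred: Rp = 6.64 / 87.11 = 7.6225%.
Market value of equity E = 205.12 × 32.38m = 6641.7856m.
Total capital V = 6641.7856 + 1170.4 + 4506 + 2936 = 15254.1856.
Equity: weight = 6641.7856/15254.1856 = 0.4354; cost = 6.51%.
Preferred: weight = 1170.4/15254.1856 = 0.0767; cost = 7.6225%.
Revolver drawn: weight = 4506/15254.1856 = 0.2954; after-tax cost = 2.98% × (1 − 22%) = 2.3244%.
Senior notes: weight = 2936/15254.1856 = 0.1925; after-tax cost = 6.7% × (1 − 22%) = 5.2260%.
WACC = 0.4354 × 6.5100% + 0.0767 × 7.6225% + 0.2954 × 2.3244% + 0.1925 × 5.2260% = 5.1118%.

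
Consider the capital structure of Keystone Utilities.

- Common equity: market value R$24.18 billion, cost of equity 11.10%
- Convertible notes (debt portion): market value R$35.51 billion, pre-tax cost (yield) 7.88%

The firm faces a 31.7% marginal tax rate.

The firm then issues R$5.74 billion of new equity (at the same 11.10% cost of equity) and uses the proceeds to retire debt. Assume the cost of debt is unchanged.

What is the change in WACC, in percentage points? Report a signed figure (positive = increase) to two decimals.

Current WACC:
Total capital V = 24.18 + 35.51 = 59.69.
Equity: weight = 24.18/59.69 = 0.4051; cost = 11.1%.
Convertible notes (debt portion): weight = 35.51/59.69 = 0.5949; after-tax cost = 7.88% × (1 − 31.7%) = 5.3820%.
WACC = 0.4051 × 11.1000% + 0.5949 × 5.3820% = 7.6983%.
After the change:
Total capital V = 29.92 + 29.77 = 59.69.
Equity: weight = 29.92/59.69 = 0.5013; cost = 11.1%.
Convertible notes (debt portion): weight = 29.77/59.69 = 0.4987; after-tax cost = 7.88% × (1 − 31.7%) = 5.3820%.
WACC = 0.5013 × 11.1000% + 0.4987 × 5.3820% = 8.2482%.
Change in WACC = 8.2482% − 7.6983% = 0.5499 pp.

+0.55 pp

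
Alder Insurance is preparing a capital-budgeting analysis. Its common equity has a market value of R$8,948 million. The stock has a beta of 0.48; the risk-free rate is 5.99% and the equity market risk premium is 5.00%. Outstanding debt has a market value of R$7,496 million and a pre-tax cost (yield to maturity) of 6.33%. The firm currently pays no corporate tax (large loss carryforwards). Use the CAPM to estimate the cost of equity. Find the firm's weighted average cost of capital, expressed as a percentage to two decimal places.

Cost of equity via CAPM: Re = 5.99% + 0.48 × 5.0% = 8.3900%.
Total capital V = 8948 + 7496 = 16444.
Equity: weight = 8948/16444 = 0.5441; cost = 8.39%.
Debt: weight = 7496/16444 = 0.4559; after-tax cost = 6.33% × (1 − 0%) = 6.3300%.
WACC = 0.5441 × 8.3900% + 0.4559 × 6.3300% = 7.4509%.

7.45%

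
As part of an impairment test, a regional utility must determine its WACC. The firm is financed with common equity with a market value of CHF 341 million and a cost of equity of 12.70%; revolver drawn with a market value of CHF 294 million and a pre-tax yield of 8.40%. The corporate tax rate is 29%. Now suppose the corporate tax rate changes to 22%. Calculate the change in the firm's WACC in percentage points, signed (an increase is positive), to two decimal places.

Current WACC:
Total capital V = 341 + 294 = 635.
Equity: weight = 341/635 = 0.5370; cost = 12.7%.
Revolver drawn: weight = 294/635 = 0.4630; after-tax cost = 8.4% × (1 − 29%) = 5.9640%.
WACC = 0.5370 × 12.7000% + 0.4630 × 5.9640% = 9.5813%.
After the change:
Total capital V = 341 + 294 = 635.
Equity: weight = 341/635 = 0.5370; cost = 12.7%.
Revolver drawn: weight = 294/635 = 0.4630; after-tax cost = 8.4% × (1 − 22%) = 6.5520%.
WACC = 0.5370 × 12.7000% + 0.4630 × 6.5520% = 9.8535%.
Change in WACC = 9.8535% − 9.5813% = 0.2722 pp.

+0.27 pp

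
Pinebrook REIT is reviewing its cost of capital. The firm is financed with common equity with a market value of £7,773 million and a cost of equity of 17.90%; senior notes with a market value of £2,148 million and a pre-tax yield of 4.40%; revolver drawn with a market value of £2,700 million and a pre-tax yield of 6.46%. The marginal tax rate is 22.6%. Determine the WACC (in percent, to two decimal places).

Total capital V = 7773 + 2148 + 2700 = 12621.
Equity: weight = 7773/12621 = 0.6159; cost = 17.9%.
Senior notes: weight = 2148/12621 = 0.1702; after-tax cost = 4.4% × (1 − 22.6%) = 3.4056%.
Revolver drawn: weight = 2700/12621 = 0.2139; after-tax cost = 6.46% × (1 − 22.6%) = 5.0000%.
WACC = 0.6159 × 17.9000% + 0.1702 × 3.4056% + 0.2139 × 5.0000% = 12.6735%.

12.67%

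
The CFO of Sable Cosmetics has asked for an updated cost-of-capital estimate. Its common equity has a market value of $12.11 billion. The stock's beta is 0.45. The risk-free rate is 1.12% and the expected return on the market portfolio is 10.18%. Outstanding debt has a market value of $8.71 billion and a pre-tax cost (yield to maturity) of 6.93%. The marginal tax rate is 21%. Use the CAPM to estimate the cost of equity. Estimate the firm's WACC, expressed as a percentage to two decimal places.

Market risk premium = 10.18% − 1.12% = 9.06%.
Cost of equity via CAPM: Re = 1.12% + 0.45 × 9.06% = 5.1970%.
Total capital V = 12.11 + 8.71 = 20.82.
Equity: weight = 12.11/20.82 = 0.5817; cost = 5.197%.
Debt: weight = 8.71/20.82 = 0.4183; after-tax cost = 6.93% × (1 − 21%) = 5.4747%.
WACC = 0.5817 × 5.1970% + 0.4183 × 5.4747% = 5.3132%.

5.31%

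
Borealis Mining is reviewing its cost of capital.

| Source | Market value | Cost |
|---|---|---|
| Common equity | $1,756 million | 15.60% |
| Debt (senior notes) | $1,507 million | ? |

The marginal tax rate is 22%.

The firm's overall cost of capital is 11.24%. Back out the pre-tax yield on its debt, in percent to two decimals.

7.90%

Total capital V = 1756 + 1507 = 3263.
Equity weight = 1756/3263 = 0.5382.
Senior notes weight = 1507/3263 = 0.4618.
Equity contribution = 0.5382 × 15.6% = 8.3952%.
Remaining for debt = 11.24% − 8.3952% = 2.8448%.
Rd × (1 − 22%) × 0.4618 = 2.8448%  ⇒  Rd = 7.8969%.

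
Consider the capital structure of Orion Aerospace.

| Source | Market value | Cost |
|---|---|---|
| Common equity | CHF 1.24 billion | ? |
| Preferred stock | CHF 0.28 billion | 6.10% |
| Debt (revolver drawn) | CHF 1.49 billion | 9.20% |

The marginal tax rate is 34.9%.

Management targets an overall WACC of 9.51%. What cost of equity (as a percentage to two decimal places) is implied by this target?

14.51%

Total capital V = 1.24 + 0.28 + 1.49 = 3.01.
Equity weight = 1.24/3.01 = 0.4120.
Preferred weight = 0.28/3.01 = 0.0930.
Revolver drawn weight = 1.49/3.01 = 0.4950.
Debt contribution = 0.4950 × 9.2% × (1 − 34.9%) = 2.9648%.
Preferred contribution = 0.0930 × 6.1% = 0.5674%.
Required equity contribution = 9.51% − 3.5322% = 5.9778%.
Re = 5.9778% / 0.4120 = 14.5106%.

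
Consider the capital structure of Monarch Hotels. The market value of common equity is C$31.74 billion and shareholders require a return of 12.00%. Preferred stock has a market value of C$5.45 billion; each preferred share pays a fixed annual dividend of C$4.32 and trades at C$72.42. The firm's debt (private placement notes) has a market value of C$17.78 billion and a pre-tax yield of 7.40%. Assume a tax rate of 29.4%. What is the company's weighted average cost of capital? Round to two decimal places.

9.21%

Cost of preferred: Rp = 4.32 / 72.42 = 5.9652%.
Total capital V = 31.74 + 5.45 + 17.78 = 54.97.
Equity: weight = 31.74/54.97 = 0.5774; cost = 12%.
Preferred: weight = 5.45/54.97 = 0.0991; cost = 5.9652%.
Private placement notes: weight = 17.78/54.97 = 0.3234; after-tax cost = 7.4% × (1 − 29.4%) = 5.2244%.
WACC = 0.5774 × 12.0000% + 0.0991 × 5.9652% + 0.3234 × 5.2244% = 9.2101%.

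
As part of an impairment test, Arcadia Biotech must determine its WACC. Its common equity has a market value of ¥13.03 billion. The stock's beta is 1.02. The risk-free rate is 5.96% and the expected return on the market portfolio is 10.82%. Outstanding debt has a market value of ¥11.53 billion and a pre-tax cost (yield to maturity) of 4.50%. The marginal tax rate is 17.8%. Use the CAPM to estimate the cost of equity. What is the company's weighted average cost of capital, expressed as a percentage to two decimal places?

Market risk premium = 10.82% − 5.96% = 4.86%.
Cost of equity via CAPM: Re = 5.96% + 1.02 × 4.86% = 10.9172%.
Total capital V = 13.03 + 11.53 = 24.56.
Equity: weight = 13.03/24.56 = 0.5305; cost = 10.9172%.
Debt: weight = 11.53/24.56 = 0.4695; after-tax cost = 4.5% × (1 − 17.8%) = 3.6990%.
WACC = 0.5305 × 10.9172% + 0.4695 × 3.6990% = 7.5285%.

7.53%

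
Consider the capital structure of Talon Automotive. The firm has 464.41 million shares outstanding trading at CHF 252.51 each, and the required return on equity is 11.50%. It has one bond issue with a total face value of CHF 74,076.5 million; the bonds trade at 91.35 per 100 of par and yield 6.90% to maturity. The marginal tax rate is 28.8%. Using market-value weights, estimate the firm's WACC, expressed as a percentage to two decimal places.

9.09%

Market value of equity E = 252.51 × 464.41m = 117268.1691m. Market value of debt D = 74076.5m × 91.35/100 = 67668.88275m.
Total capital V = 117268.1691 + 67668.88275 = 184937.05185.
Equity: weight = 117268.1691/184937.05185 = 0.6341; cost = 11.5%.
Bonds outstanding: weight = 67668.88275/184937.05185 = 0.3659; after-tax cost = 6.9% × (1 − 28.8%) = 4.9128%.
WACC = 0.6341 × 11.5000% + 0.3659 × 4.9128% = 9.0897%.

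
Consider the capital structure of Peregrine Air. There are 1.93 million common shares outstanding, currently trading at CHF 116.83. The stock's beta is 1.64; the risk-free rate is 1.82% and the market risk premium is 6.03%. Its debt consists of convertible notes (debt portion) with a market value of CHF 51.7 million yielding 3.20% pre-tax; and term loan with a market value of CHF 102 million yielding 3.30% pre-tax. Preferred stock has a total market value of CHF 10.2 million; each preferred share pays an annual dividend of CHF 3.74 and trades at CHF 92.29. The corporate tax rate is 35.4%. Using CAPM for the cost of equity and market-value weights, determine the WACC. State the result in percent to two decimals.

7.72%

Cost of equity via CAPM: Re = 1.82% + 1.64 × 6.03% = 11.7092%.
Cost of preferred: Rp = 3.74 / 92.29 = 4.0524%.
Market value of equity E = 116.83 × 1.93m = 225.4819m.
Total capital V = 225.4819 + 10.2 + 51.7 + 102 = 389.3819.
Equity: weight = 225.4819/389.3819 = 0.5791; cost = 11.7092%.
Preferred: weight = 10.2/389.3819 = 0.0262; cost = 4.0524%.
Convertible notes (debt portion): weight = 51.7/389.3819 = 0.1328; after-tax cost = 3.2% × (1 − 35.4%) = 2.0672%.
Term loan: weight = 102/389.3819 = 0.2620; after-tax cost = 3.3% × (1 − 35.4%) = 2.1318%.
WACC = 0.5791 × 11.7092% + 0.0262 × 4.0524% + 0.1328 × 2.0672% + 0.2620 × 2.1318% = 7.7196%.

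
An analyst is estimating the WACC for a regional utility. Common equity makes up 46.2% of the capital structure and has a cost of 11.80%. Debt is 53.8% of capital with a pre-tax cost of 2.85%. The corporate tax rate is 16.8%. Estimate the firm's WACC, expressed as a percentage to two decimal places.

After-tax cost of debt = 2.85% × (1 − 16.8%) = 2.3712%.
WACC = 0.462 × 11.8000% + 0.538 × 2.3712% = 6.7273%.

6.73%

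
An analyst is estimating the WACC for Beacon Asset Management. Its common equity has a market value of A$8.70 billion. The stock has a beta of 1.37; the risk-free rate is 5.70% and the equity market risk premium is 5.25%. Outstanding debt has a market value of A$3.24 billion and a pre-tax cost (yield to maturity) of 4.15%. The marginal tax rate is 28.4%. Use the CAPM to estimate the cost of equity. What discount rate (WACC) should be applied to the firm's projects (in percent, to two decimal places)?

Cost of equity via CAPM: Re = 5.7% + 1.37 × 5.25% = 12.8925%.
Total capital V = 8.7 + 3.24 = 11.94.
Equity: weight = 8.7/11.94 = 0.7286; cost = 12.8925%.
Debt: weight = 3.24/11.94 = 0.2714; after-tax cost = 4.15% × (1 − 28.4%) = 2.9714%.
WACC = 0.7286 × 12.8925% + 0.2714 × 2.9714% = 10.2003%.

10.20%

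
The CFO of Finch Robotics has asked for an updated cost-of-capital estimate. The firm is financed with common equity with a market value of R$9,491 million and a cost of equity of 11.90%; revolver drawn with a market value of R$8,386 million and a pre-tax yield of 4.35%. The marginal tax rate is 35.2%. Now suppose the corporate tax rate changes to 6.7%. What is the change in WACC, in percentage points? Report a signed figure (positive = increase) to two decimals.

+0.58 pp

Current WACC:
Total capital V = 9491 + 8386 = 17877.
Equity: weight = 9491/17877 = 0.5309; cost = 11.9%.
Revolver drawn: weight = 8386/17877 = 0.4691; after-tax cost = 4.35% × (1 − 35.2%) = 2.8188%.
WACC = 0.5309 × 11.9000% + 0.4691 × 2.8188% = 7.6401%.
After the change:
Total capital V = 9491 + 8386 = 17877.
Equity: weight = 9491/17877 = 0.5309; cost = 11.9%.
Revolver drawn: weight = 8386/17877 = 0.4691; after-tax cost = 4.35% × (1 − 6.7%) = 4.0586%.
WACC = 0.5309 × 11.9000% + 0.4691 × 4.0586% = 8.2216%.
Change in WACC = 8.2216% − 7.6401% = 0.5816 pp.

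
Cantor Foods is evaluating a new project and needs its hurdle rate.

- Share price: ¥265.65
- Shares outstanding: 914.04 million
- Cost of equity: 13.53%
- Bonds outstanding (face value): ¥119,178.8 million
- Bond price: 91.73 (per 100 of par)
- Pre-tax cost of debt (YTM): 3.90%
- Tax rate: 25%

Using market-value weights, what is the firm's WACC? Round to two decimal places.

Market value of equity E = 265.65 × 914.04m = 242814.726m. Market value of debt D = 119178.8m × 91.73/100 = 109322.71324m.
Total capital V = 242814.726 + 109322.71324 = 352137.43924.
Equity: weight = 242814.726/352137.43924 = 0.6895; cost = 13.53%.
Bonds outstanding: weight = 109322.71324/352137.43924 = 0.3105; after-tax cost = 3.9% × (1 − 25%) = 2.9250%.
WACC = 0.6895 × 13.5300% + 0.3105 × 2.9250% = 10.2376%.

10.24%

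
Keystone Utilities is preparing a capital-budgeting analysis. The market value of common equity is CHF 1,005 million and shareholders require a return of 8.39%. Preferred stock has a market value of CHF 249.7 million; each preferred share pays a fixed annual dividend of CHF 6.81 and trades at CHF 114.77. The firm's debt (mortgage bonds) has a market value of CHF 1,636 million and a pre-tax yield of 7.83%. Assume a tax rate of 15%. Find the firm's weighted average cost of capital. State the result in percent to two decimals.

Cost of preferred: Rp = 6.81 / 114.77 = 5.9336%.
Total capital V = 1005 + 249.7 + 1636 = 2890.7.
Equity: weight = 1005/2890.7 = 0.3477; cost = 8.39%.
Preferred: weight = 249.7/2890.7 = 0.0864; cost = 5.9336%.
Mortgage bonds: weight = 1636/2890.7 = 0.5660; after-tax cost = 7.83% × (1 − 15%) = 6.6555%.
WACC = 0.3477 × 8.3900% + 0.0864 × 5.9336% + 0.5660 × 6.6555% = 7.1962%.

7.20%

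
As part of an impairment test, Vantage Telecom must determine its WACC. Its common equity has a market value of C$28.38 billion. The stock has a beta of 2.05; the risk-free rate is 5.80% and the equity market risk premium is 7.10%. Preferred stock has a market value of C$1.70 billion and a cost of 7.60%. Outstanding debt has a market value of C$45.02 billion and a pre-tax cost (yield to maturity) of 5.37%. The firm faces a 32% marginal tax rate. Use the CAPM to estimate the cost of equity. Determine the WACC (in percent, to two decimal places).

10.05%

Cost of equity via CAPM: Re = 5.8% + 2.05 × 7.1% = 20.3550%.
Total capital V = 28.38 + 1.7 + 45.02 = 75.1.
Equity: weight = 28.38/75.1 = 0.3779; cost = 20.355%.
Preferred: weight = 1.7/75.1 = 0.0226; cost = 7.6%.
Debt: weight = 45.02/75.1 = 0.5995; after-tax cost = 5.37% × (1 − 32%) = 3.6516%.
WACC = 0.3779 × 20.3550% + 0.0226 × 7.6000% + 0.5995 × 3.6516% = 10.0531%.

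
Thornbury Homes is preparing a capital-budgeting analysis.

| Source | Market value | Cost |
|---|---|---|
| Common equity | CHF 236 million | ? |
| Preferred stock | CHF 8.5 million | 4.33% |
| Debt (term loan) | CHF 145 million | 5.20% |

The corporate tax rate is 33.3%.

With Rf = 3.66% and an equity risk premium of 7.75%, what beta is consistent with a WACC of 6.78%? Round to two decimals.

0.68

Total capital V = 236 + 8.5 + 145 = 389.5.
Equity weight = 236/389.5 = 0.6059.
Preferred weight = 8.5/389.5 = 0.0218.
Term loan weight = 145/389.5 = 0.3723.
Debt contribution = 0.3723 × 5.2% × (1 − 33.3%) = 1.2912%.
Preferred contribution = 0.0218 × 4.33% = 0.0945%.
Required equity contribution = 6.78% − 1.3857% = 5.3943%  ⇒  Re = 8.9029%.
CAPM: 8.9029% = 3.66% + β × 7.75%  ⇒  β = 0.6765.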